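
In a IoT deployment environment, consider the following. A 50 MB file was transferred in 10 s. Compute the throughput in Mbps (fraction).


Given: file = 50 MB, time = 10 s
File in Mb = 50 * 8 = 400 Mb
Throughput = 400 / 10 Mbps
Throughput = 40 Mbps

40


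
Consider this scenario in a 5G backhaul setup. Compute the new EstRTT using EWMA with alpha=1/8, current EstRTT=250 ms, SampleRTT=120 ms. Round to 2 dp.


Given: EstRTT = 250 ms, SampleRTT = 120 ms, alpha = 1/8
New EstRTT = (1 - alpha) * EstRTT + alpha * SampleRTT
(7/8) * 250 = 218.75
(1/8) * 120 = 15
New EstRTT = 218.75 + 15 = 233.75 ms -> 233.75 ms (2 dp)

233.75


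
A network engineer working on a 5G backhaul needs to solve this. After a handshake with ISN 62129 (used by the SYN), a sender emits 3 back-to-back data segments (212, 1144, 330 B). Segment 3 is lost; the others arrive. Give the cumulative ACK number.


SYN uses sequence number 62129; first data byte = ISN + 1 = 62130.
Segment 1: SEQ = 62130, len = 212 B, covers [62130, 62341]
Segment 2: SEQ = 62342, len = 1144 B, covers [62342, 63485]
Segment 3: SEQ = 63486, len = 330 B, covers [63486, 63815] [LOST]
In-order data received: bytes [62130, 63485] (segments 1..2).
Segment 3 missing -> gap begins at byte 63486.
Cumulative ACK = next expected in-order byte = 62130 + 212 + 1144 = 63486

63486


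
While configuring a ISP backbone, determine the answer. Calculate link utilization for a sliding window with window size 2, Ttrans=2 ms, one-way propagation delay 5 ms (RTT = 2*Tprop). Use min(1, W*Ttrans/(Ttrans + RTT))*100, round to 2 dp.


Given: W = 2, Ttrans = 2 ms, RTT = 10 ms (= 2 * Tprop, Tprop = 5 ms)
Cycle time = Ttrans + RTT = 2 + 10 = 12 ms (first packet sent until its ACK returns)
W * Ttrans = 2 * 2 = 4 ms of sending per cycle
W * Ttrans / (Ttrans + RTT) = 4 / 12 = 0.333333
U = min(1, 0.333333) = 0.333333
U% = 33.33%

33.33


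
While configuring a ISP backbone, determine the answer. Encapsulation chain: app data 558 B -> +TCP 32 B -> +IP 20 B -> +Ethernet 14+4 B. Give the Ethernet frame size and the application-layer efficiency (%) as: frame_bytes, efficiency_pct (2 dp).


TCP segment = 558 + 32 = 590 B
IP packet = 590 + 20 = 610 B
Ethernet frame = 610 + 14 + 4 = 628 B
Efficiency = app / frame = 558 / 628 = 0.888535 = 88.8535% -> 88.85% (2 dp)

628, 88.85


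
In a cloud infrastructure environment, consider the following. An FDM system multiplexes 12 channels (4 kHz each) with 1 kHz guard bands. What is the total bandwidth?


Given: 12 channels, 4 kHz each, guard = 1 kHz
Channel bandwidth = 12 * 4 = 48 kHz
Guard bands = 11 gaps * 1 kHz = 11 kHz
Total = 48 + 11 = 59 kHz

59


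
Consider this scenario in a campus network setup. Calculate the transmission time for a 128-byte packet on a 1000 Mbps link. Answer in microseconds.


Given: packet = 128 bytes, bandwidth = 1000 Mbps
Packet in bits = 128 * 8 = 1024 bits
Bandwidth = 1000 * 10^6 = 1000000000 bps
Time = 1024 / 1000000000 seconds
Time in us = 1024 * 10^6 / 1000000000 = 1.024

1.024


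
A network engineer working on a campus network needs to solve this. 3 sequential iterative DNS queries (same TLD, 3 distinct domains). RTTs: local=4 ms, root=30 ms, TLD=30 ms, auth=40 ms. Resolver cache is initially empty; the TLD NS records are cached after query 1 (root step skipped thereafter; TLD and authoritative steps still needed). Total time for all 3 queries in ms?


Lookup 1 (cold cache): local + root + TLD + auth = 4 + 30 + 30 + 40 = 104 ms
Lookups 2..3 (TLD NS cached -> skip root; new domain -> still ask TLD and auth): local + TLD + auth = 4 + 30 + 40 = 74 ms each
Remaining 2 lookups: 2 * 74 = 148 ms
Total = 104 + 148 = 252 ms

252


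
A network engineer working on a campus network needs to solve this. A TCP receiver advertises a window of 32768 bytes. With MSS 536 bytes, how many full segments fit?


Given: RWND = 32768 bytes, MSS = 536 bytes
Full segments = floor(RWND / MSS)
Full segments = floor(32768 / 536)
Full segments = floor(61.1343) = 61

61


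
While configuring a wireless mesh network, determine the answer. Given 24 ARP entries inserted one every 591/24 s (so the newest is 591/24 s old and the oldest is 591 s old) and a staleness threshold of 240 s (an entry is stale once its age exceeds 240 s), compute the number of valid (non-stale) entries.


Ages are k * 591/24 s for k = 1..24 (spacing = 24.6250 s).
Entry k is valid iff k * 591/24 <= 240 iff k <= 24 * 240 / 591 = 9.7462
n_valid = floor(9.7462) = 9
(n_stale = 24 - 9 = 15)

9


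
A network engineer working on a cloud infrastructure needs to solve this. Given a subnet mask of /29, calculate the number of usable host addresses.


Given: subnet mask /29
Host bits = 32 - 29 = 3
Total addresses = 2^3 = 8
Usable hosts = 8 - 2 (network + broadcast) = 6

6


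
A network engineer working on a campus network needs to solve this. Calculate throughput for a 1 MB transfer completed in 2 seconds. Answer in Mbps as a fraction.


Given: file = 1 MB, time = 2 s
File in Mb = 1 * 8 = 8 Mb
Throughput = 8 / 2 Mbps
Throughput = 4 Mbps

4


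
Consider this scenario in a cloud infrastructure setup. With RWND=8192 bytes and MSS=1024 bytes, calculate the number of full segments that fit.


Given: RWND = 8192 bytes, MSS = 1024 bytes
Full segments = floor(RWND / MSS)
Full segments = floor(8192 / 1024)
Full segments = floor(8.0) = 8

8


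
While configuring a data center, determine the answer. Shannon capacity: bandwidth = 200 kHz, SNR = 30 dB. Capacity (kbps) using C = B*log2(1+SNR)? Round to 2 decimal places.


Given: B = 200 kHz, SNR = 30 dB
SNR linear = 10^(30/10) = 1000
1 + SNR = 1001
log2(1001) = 9.9672262588
C = 200 * 1000 * 9.9672262588 = 1993445.2518 bps
C = 1993.445252 kbps -> 1993.45 kbps (2 dp)

1993.45


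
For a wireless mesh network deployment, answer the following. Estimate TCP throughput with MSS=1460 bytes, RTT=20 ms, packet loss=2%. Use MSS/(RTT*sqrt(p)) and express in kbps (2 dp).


Given: MSS = 1460 bytes, RTT = 20 ms, loss = 2%
RTT in seconds = 20 / 1000 = 0.02
Loss rate = 2% = 0.02
sqrt(loss) = sqrt(0.02) = 0.141421356237
Throughput (bytes/s) = 1460 / (0.02 * 0.141421356237) = 516187.9503
Throughput (kbps) = 516187.9503 * 8 / 1000 = 4129.503602 -> 4129.50 kbps (2 dp)

4129.50


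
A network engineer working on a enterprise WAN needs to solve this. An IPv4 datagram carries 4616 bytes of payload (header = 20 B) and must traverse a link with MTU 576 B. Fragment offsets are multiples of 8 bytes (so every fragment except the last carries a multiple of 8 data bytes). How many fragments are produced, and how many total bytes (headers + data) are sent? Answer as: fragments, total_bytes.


Max data per non-final fragment = floor((MTU - header)/8)*8 = floor((576 - 20)/8)*8 = floor(556/8)*8 = 552 B
Final fragment needs no 8-byte alignment: it can carry up to MTU - header = 556 B
Non-final fragments needed = ceil((payload - 556) / 552) = ceil(4060/552) = ceil(7.3551) = 8
Number of fragments = 8 + 1 = 9
Fragment sizes (data): 8 * 552 B + 200 B (last, 200 <= 556 OK)
Total bytes sent = payload + n_frags * header = 4616 + 9*20 = 4616 + 180 = 4796 B

9, 4796


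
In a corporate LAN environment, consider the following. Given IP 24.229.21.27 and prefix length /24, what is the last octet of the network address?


Given: IP = 24.229.21.27, prefix = /24
Subnet mask = 255.255.255.0
Last octet of IP: 27
Last octet of mask: 0
Network last octet = 27 AND 0 = 0

0


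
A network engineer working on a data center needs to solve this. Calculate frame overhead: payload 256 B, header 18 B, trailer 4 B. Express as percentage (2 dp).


Given: payload = 256 B, header = 18 B, trailer = 4 B
Overhead bytes = header + trailer = 18 + 4 = 22
Total frame = payload + overhead = 256 + 22 = 278
Overhead % = 22 / 278 * 100 = 7.9137% -> 7.91% (2 dp)

7.91


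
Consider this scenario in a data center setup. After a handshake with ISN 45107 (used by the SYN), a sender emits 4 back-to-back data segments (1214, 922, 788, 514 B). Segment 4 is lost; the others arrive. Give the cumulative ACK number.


SYN uses sequence number 45107; first data byte = ISN + 1 = 45108.
Segment 1: SEQ = 45108, len = 1214 B, covers [45108, 46321]
Segment 2: SEQ = 46322, len = 922 B, covers [46322, 47243]
Segment 3: SEQ = 47244, len = 788 B, covers [47244, 48031]
Segment 4: SEQ = 48032, len = 514 B, covers [48032, 48545] [LOST]
In-order data received: bytes [45108, 48031] (segments 1..3).
Segment 4 missing -> gap begins at byte 48032.
Cumulative ACK = next expected in-order byte = 45108 + 1214 + 922 + 788 = 48032

48032


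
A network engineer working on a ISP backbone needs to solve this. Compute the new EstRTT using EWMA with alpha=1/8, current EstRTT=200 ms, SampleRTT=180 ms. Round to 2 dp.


Given: EstRTT = 200 ms, SampleRTT = 180 ms, alpha = 1/8
New EstRTT = (1 - alpha) * EstRTT + alpha * SampleRTT
(7/8) * 200 = 175
(1/8) * 180 = 22.5
New EstRTT = 175 + 22.5 = 197.5 ms -> 197.50 ms (2 dp)

197.50


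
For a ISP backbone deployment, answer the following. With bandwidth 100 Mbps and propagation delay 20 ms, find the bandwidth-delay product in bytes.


Given: bandwidth = 100 Mbps, delay = 20 ms
BDP in bits = 100 * 10^6 * 20 / 1000
BDP in bits = 2000000
BDP in bytes = 2000000 / 8 = 250000

250000


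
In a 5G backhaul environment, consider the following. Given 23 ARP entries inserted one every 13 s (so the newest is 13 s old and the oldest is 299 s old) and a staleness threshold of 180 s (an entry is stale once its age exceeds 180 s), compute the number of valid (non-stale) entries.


Ages are k * 299/23 s for k = 1..23 (spacing = 13.0000 s).
Entry k is valid iff k * 299/23 <= 180 iff k <= 23 * 180 / 299 = 13.8462
n_valid = floor(13.8462) = 13
(n_stale = 23 - 13 = 10)

13


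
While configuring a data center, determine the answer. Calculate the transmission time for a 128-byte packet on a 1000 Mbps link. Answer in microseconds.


Given: packet = 128 bytes, bandwidth = 1000 Mbps
Packet in bits = 128 * 8 = 1024 bits
Bandwidth = 1000 * 10^6 = 1000000000 bps
Time = 1024 / 1000000000 seconds
Time in us = 1024 * 10^6 / 1000000000 = 1.024

1.024


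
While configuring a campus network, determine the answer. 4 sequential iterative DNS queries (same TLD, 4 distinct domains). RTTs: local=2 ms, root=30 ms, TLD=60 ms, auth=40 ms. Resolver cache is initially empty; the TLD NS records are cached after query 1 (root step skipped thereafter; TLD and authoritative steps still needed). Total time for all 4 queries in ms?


Lookup 1 (cold cache): local + root + TLD + auth = 2 + 30 + 60 + 40 = 132 ms
Lookups 2..4 (TLD NS cached -> skip root; new domain -> still ask TLD and auth): local + TLD + auth = 2 + 60 + 40 = 102 ms each
Remaining 3 lookups: 3 * 102 = 306 ms
Total = 132 + 306 = 438 ms

438


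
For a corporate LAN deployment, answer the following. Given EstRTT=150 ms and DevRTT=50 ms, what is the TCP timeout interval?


Given: EstRTT = 150 ms, DevRTT = 50 ms
Timeout = EstRTT + 4 * DevRTT
4 * DevRTT = 4 * 50 = 200
Timeout = 150 + 200 = 350 ms

350


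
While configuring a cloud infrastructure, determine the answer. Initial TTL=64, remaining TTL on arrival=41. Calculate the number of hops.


Given: initial TTL = 64, received TTL = 41
Hops = initial TTL - received TTL
Hops = 64 - 41 = 23

23


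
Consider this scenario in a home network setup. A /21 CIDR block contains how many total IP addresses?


Given: CIDR prefix /21
Host bits = 32 - 21 = 11
Total addresses = 2^11 = 2048

2048


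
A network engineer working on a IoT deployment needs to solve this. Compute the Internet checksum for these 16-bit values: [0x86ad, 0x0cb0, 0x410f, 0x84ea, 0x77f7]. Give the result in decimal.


Given words: [0x86ad, 0x0cb0, 0x410f, 0x84ea, 0x77f7]
Step 1: Sum all words
Raw sum = 34477 + 3248 + 16655 + 34026 + 30711 = 119117
Step 2: Fold carry: (53581 + 1) = 53582
One's complement = ~53582 & 0xFFFF = 11953

11953


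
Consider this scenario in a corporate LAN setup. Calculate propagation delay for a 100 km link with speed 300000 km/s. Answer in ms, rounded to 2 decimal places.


Given: distance = 100 km, speed = 300000 km/s
Delay = distance / speed = 100 / 300000 seconds
Delay in ms = 100 * 1000 / 300000
Delay = 0.3333 ms
Rounded to 2 dp = 0.33 ms

0.33


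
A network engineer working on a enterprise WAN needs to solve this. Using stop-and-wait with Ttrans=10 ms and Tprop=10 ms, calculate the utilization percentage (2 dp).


Given: Ttrans = 10 ms, Tprop = 10 ms
RTT = 2 * Tprop = 2 * 10 = 20 ms
U = Ttrans / (Ttrans + RTT)
U = 10 / (10 + 20)
U = 10 / 30 = 0.333333
U% = 33.33%

33.33


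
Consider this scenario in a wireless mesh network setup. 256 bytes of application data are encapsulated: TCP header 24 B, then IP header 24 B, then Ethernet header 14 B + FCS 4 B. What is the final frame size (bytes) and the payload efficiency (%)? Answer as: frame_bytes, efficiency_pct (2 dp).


TCP segment = 256 + 24 = 280 B
IP packet = 280 + 24 = 304 B
Ethernet frame = 304 + 14 + 4 = 322 B
Efficiency = app / frame = 256 / 322 = 0.795031 = 79.5031% -> 79.50% (2 dp)

322, 79.50


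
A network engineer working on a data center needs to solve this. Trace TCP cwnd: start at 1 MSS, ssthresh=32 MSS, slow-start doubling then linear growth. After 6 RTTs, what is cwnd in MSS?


RTT 0: cwnd = 1 MSS (initial)
RTT 1: cwnd = 2 MSS (slow start, doubled)
RTT 2: cwnd = 4 MSS (slow start, doubled)
RTT 3: cwnd = 8 MSS (slow start, doubled)
RTT 4: cwnd = 16 MSS (slow start, doubled)
RTT 5: cwnd = 32 MSS (slow start, doubled)
RTT 6: cwnd = 33 MSS (congestion avoidance, +1)

33


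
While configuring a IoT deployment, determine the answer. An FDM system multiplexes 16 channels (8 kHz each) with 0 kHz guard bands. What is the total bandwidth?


Given: 16 channels, 8 kHz each, guard = 0 kHz
Channel bandwidth = 16 * 8 = 128 kHz
Guard bands = 15 gaps * 0 kHz = 0 kHz
Total = 128 + 0 = 128 kHz

128


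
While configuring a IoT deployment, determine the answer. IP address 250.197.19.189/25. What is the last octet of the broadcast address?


Given: IP = 250.197.19.189, prefix = /25
Host bits = 32 - 25 = 7
Network last octet = 189 AND mask = 128
Host part size = 2^7 - 1 = 127
Broadcast last octet = 128 OR 127 = 255

255


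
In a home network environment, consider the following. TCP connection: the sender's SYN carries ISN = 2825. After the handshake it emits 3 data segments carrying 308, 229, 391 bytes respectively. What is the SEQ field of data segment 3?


The SYN occupies sequence number ISN = 2825, so the first data byte is ISN + 1 = 2826.
SEQ of data segment i = (ISN + 1) + sum of payload sizes of segments 1..i-1.
Segment 1: SEQ = 2826, payload = 308 bytes
Segment 2: SEQ = 3134, payload = 229 bytes
Segment 3: SEQ = 3363, payload = 391 bytes
SEQ of segment 3 = 2826 + 308 + 229 = 3363

3363


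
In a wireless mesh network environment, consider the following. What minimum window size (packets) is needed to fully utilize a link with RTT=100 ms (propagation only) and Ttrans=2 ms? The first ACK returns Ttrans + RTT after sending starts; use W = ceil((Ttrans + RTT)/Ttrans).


Given: Ttrans = 2 ms, RTT = 100 ms (= 2 * Tprop, Tprop = 50 ms)
Time until first ACK returns = Ttrans + RTT = 2 + 100 = 102 ms
Need W * Ttrans >= Ttrans + RTT  ->  W >= (Ttrans + RTT) / Ttrans
(Ttrans + RTT) / Ttrans = 102 / 2 = 51
W_min = ceil(51) = 51

51


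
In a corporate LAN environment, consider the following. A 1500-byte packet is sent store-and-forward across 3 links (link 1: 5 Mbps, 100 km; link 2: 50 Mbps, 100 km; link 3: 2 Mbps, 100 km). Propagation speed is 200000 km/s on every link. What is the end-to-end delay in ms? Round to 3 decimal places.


Packet = 1500 bytes = 12000 bits. Store-and-forward: sum (t_trans + t_prop) per link.
Link 1: t_trans = 12000/(5*10^6) s = 2.4000 ms; t_prop = 100/200000 s = 0.5000 ms; subtotal = 2.9000 ms
Link 2: t_trans = 12000/(50*10^6) s = 0.2400 ms; t_prop = 100/200000 s = 0.5000 ms; subtotal = 0.7400 ms
Link 3: t_trans = 12000/(2*10^6) s = 6.0000 ms; t_prop = 100/200000 s = 0.5000 ms; subtotal = 6.5000 ms
End-to-end = 2.9000 + 0.7400 + 6.5000 = 10.1400 ms -> 10.140 ms (3 dp)

10.140


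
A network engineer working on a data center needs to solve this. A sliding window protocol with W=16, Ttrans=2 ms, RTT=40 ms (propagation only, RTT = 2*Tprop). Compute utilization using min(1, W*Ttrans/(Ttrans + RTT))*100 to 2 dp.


Given: W = 16, Ttrans = 2 ms, RTT = 40 ms (= 2 * Tprop, Tprop = 20 ms)
Cycle time = Ttrans + RTT = 2 + 40 = 42 ms (first packet sent until its ACK returns)
W * Ttrans = 16 * 2 = 32 ms of sending per cycle
W * Ttrans / (Ttrans + RTT) = 32 / 42 = 0.761905
U = min(1, 0.761905) = 0.761905
U% = 76.19%

76.19


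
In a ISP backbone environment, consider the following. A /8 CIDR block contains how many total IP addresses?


Given: CIDR prefix /8
Host bits = 32 - 8 = 24
Total addresses = 2^24 = 16777216

16777216


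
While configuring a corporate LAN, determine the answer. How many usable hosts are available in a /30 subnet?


Given: subnet mask /30
Host bits = 32 - 30 = 2
Total addresses = 2^2 = 4
Usable hosts = 4 - 2 (network + broadcast) = 2

2


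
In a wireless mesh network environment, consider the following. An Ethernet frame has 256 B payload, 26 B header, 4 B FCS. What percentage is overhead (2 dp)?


Given: payload = 256 B, header = 26 B, trailer = 4 B
Overhead bytes = header + trailer = 26 + 4 = 30
Total frame = payload + overhead = 256 + 30 = 286
Overhead % = 30 / 286 * 100 = 10.4895% -> 10.49% (2 dp)

10.49


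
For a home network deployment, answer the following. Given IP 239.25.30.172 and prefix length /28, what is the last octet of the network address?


Given: IP = 239.25.30.172, prefix = /28
Subnet mask = 255.255.255.240
Last octet of IP: 172
Last octet of mask: 240
Network last octet = 172 AND 240 = 160

160


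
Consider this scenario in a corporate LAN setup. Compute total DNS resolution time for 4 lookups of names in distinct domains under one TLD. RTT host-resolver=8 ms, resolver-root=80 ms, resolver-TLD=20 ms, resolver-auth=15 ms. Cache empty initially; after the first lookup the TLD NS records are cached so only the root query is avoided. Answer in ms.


Lookup 1 (cold cache): local + root + TLD + auth = 8 + 80 + 20 + 15 = 123 ms
Lookups 2..4 (TLD NS cached -> skip root; new domain -> still ask TLD and auth): local + TLD + auth = 8 + 20 + 15 = 43 ms each
Remaining 3 lookups: 3 * 43 = 129 ms
Total = 123 + 129 = 252 ms

252


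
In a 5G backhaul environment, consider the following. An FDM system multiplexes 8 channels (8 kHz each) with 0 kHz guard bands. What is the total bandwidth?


Given: 8 channels, 8 kHz each, guard = 0 kHz
Channel bandwidth = 8 * 8 = 64 kHz
Guard bands = 7 gaps * 0 kHz = 0 kHz
Total = 64 + 0 = 64 kHz

64


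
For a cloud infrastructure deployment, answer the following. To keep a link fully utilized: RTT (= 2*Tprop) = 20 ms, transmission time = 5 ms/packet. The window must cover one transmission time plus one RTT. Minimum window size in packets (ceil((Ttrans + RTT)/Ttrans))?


Given: Ttrans = 5 ms, RTT = 20 ms (= 2 * Tprop, Tprop = 10 ms)
Time until first ACK returns = Ttrans + RTT = 5 + 20 = 25 ms
Need W * Ttrans >= Ttrans + RTT  ->  W >= (Ttrans + RTT) / Ttrans
(Ttrans + RTT) / Ttrans = 25 / 5 = 5
W_min = ceil(5) = 5

5


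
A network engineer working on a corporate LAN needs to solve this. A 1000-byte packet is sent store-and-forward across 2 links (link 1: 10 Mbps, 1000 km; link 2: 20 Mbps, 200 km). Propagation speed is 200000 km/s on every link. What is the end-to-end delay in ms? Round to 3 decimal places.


Packet = 1000 bytes = 8000 bits. Store-and-forward: sum (t_trans + t_prop) per link.
Link 1: t_trans = 8000/(10*10^6) s = 0.8000 ms; t_prop = 1000/200000 s = 5.0000 ms; subtotal = 5.8000 ms
Link 2: t_trans = 8000/(20*10^6) s = 0.4000 ms; t_prop = 200/200000 s = 1.0000 ms; subtotal = 1.4000 ms
End-to-end = 5.8000 + 1.4000 = 7.2000 ms -> 7.200 ms (3 dp)

7.200


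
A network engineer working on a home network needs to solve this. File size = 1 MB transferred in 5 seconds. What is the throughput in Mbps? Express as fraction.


Given: file = 1 MB, time = 5 s
File in Mb = 1 * 8 = 8 Mb
Throughput = 8 / 5 Mbps
Throughput = 8/5 Mbps

8/5


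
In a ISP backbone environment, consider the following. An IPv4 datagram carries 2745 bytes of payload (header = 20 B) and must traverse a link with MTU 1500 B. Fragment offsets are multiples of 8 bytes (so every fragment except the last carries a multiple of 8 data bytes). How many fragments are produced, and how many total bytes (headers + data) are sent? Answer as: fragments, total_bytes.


Max data per non-final fragment = floor((MTU - header)/8)*8 = floor((1500 - 20)/8)*8 = floor(1480/8)*8 = 1480 B
Final fragment needs no 8-byte alignment: it can carry up to MTU - header = 1480 B
Non-final fragments needed = ceil((payload - 1480) / 1480) = ceil(1265/1480) = ceil(0.8547) = 1
Number of fragments = 1 + 1 = 2
Fragment sizes (data): 1 * 1480 B + 1265 B (last, 1265 <= 1480 OK)
Total bytes sent = payload + n_frags * header = 2745 + 2*20 = 2745 + 40 = 2785 B

2, 2785


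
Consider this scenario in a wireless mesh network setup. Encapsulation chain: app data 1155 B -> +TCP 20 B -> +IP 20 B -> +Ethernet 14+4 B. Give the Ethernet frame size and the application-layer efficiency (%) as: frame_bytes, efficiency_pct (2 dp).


TCP segment = 1155 + 20 = 1175 B
IP packet = 1175 + 20 = 1195 B
Ethernet frame = 1195 + 14 + 4 = 1213 B
Efficiency = app / frame = 1155 / 1213 = 0.952185 = 95.2185% -> 95.22% (2 dp)

1213, 95.22


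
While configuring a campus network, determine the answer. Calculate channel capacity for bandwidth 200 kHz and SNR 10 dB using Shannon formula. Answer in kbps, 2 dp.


Given: B = 200 kHz, SNR = 10 dB
SNR linear = 10^(10/10) = 10
1 + SNR = 11
log2(11) = 3.4594316186
C = 200 * 1000 * 3.4594316186 = 691886.3237 bps
C = 691.886324 kbps -> 691.89 kbps (2 dp)

691.89


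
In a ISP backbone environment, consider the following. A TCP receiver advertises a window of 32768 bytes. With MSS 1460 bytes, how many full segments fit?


Given: RWND = 32768 bytes, MSS = 1460 bytes
Full segments = floor(RWND / MSS)
Full segments = floor(32768 / 1460)
Full segments = floor(22.4438) = 22

22


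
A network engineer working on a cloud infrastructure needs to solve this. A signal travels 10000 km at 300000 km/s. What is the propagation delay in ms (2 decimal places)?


Given: distance = 10000 km, speed = 300000 km/s
Delay = distance / speed = 10000 / 300000 seconds
Delay in ms = 10000 * 1000 / 300000
Delay = 33.3333 ms
Rounded to 2 dp = 33.33 ms

33.33


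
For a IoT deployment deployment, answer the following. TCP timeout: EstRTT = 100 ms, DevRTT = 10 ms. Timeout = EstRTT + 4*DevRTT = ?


Given: EstRTT = 100 ms, DevRTT = 10 ms
Timeout = EstRTT + 4 * DevRTT
4 * DevRTT = 4 * 10 = 40
Timeout = 100 + 40 = 140 ms

140


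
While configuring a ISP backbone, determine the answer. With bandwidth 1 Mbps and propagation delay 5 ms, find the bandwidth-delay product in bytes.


Given: bandwidth = 1 Mbps, delay = 5 ms
BDP in bits = 1 * 10^6 * 5 / 1000
BDP in bits = 5000
BDP in bytes = 5000 / 8 = 625

625


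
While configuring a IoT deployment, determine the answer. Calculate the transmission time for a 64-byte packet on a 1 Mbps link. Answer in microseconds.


Given: packet = 64 bytes, bandwidth = 1 Mbps
Packet in bits = 64 * 8 = 512 bits
Bandwidth = 1 * 10^6 = 1000000 bps
Time = 512 / 1000000 seconds
Time in us = 512 * 10^6 / 1000000 = 512

512


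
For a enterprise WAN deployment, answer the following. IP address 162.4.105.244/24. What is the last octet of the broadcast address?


Given: IP = 162.4.105.244, prefix = /24
Host bits = 32 - 24 = 8
Network last octet = 244 AND mask = 0
Host part size = 2^8 - 1 = 255
Broadcast last octet = 0 OR 255 = 255

255


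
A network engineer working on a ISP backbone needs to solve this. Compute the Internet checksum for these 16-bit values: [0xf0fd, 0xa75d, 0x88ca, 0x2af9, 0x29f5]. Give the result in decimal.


Given words: [0xf0fd, 0xa75d, 0x88ca, 0x2af9, 0x29f5]
Step 1: Sum all words
Raw sum = 61693 + 42845 + 35018 + 11001 + 10741 = 161298
Step 2: Fold carry: (30226 + 2) = 30228
One's complement = ~30228 & 0xFFFF = 35307

35307


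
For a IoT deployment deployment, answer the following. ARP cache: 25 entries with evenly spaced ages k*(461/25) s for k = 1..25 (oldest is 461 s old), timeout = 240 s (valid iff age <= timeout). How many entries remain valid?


Ages are k * 461/25 s for k = 1..25 (spacing = 18.4400 s).
Entry k is valid iff k * 461/25 <= 240 iff k <= 25 * 240 / 461 = 13.0152
n_valid = floor(13.0152) = 13
(n_stale = 25 - 13 = 12)

13


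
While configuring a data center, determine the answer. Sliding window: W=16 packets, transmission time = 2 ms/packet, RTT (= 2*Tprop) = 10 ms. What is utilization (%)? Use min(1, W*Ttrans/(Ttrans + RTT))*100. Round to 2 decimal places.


Given: W = 16, Ttrans = 2 ms, RTT = 10 ms (= 2 * Tprop, Tprop = 5 ms)
Cycle time = Ttrans + RTT = 2 + 10 = 12 ms (first packet sent until its ACK returns)
W * Ttrans = 16 * 2 = 32 ms of sending per cycle
W * Ttrans / (Ttrans + RTT) = 32 / 12 = 2.666667
U = min(1, 2.666667) = 1.000000
U% = 100.00%

100.00


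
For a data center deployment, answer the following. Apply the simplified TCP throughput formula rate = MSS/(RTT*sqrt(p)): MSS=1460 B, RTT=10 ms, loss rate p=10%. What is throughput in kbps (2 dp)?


Given: MSS = 1460 bytes, RTT = 10 ms, loss = 10%
RTT in seconds = 10 / 1000 = 0.01
Loss rate = 10% = 0.1
sqrt(loss) = sqrt(0.1) = 0.316227766017
Throughput (bytes/s) = 1460 / (0.01 * 0.316227766017) = 461692.5384
Throughput (kbps) = 461692.5384 * 8 / 1000 = 3693.540307 -> 3693.54 kbps (2 dp)

3693.54


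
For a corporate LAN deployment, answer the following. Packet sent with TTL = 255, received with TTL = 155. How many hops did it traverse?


Given: initial TTL = 255, received TTL = 155
Hops = initial TTL - received TTL
Hops = 255 - 155 = 100

100


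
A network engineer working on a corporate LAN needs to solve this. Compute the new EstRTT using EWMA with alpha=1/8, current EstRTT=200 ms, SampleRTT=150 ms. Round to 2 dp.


Given: EstRTT = 200 ms, SampleRTT = 150 ms, alpha = 1/8
New EstRTT = (1 - alpha) * EstRTT + alpha * SampleRTT
(7/8) * 200 = 175
(1/8) * 150 = 18.75
New EstRTT = 175 + 18.75 = 193.75 ms -> 193.75 ms (2 dp)

193.75


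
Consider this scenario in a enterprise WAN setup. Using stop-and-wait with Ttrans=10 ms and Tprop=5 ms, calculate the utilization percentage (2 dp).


Given: Ttrans = 10 ms, Tprop = 5 ms
RTT = 2 * Tprop = 2 * 5 = 10 ms
U = Ttrans / (Ttrans + RTT)
U = 10 / (10 + 10)
U = 10 / 20 = 0.5
U% = 50.00%

50.00


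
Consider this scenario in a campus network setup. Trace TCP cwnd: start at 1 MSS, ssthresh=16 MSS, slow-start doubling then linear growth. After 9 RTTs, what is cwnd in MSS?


RTT 0: cwnd = 1 MSS (initial)
RTT 1: cwnd = 2 MSS (slow start, doubled)
RTT 2: cwnd = 4 MSS (slow start, doubled)
RTT 3: cwnd = 8 MSS (slow start, doubled)
RTT 4: cwnd = 16 MSS (slow start, doubled)
RTT 5: cwnd = 17 MSS (congestion avoidance, +1)
RTT 6: cwnd = 18 MSS (congestion avoidance, +1)
RTT 7: cwnd = 19 MSS (congestion avoidance, +1)
RTT 8: cwnd = 20 MSS (congestion avoidance, +1)
RTT 9: cwnd = 21 MSS (congestion avoidance, +1)

21


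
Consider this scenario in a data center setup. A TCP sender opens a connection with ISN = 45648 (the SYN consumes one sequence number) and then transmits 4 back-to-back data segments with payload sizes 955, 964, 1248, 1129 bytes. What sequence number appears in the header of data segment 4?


The SYN occupies sequence number ISN = 45648, so the first data byte is ISN + 1 = 45649.
SEQ of data segment i = (ISN + 1) + sum of payload sizes of segments 1..i-1.
Segment 1: SEQ = 45649, payload = 955 bytes
Segment 2: SEQ = 46604, payload = 964 bytes
Segment 3: SEQ = 47568, payload = 1248 bytes
Segment 4: SEQ = 48816, payload = 1129 bytes
SEQ of segment 4 = 45649 + 955 + 964 + 1248 = 48816

48816


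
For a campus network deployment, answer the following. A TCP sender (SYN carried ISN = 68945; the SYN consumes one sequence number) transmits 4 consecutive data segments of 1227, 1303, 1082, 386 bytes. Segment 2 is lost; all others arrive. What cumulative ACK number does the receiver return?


SYN uses sequence number 68945; first data byte = ISN + 1 = 68946.
Segment 1: SEQ = 68946, len = 1227 B, covers [68946, 70172]
Segment 2: SEQ = 70173, len = 1303 B, covers [70173, 71475] [LOST]
Segment 3: SEQ = 71476, len = 1082 B, covers [71476, 72557]
Segment 4: SEQ = 72558, len = 386 B, covers [72558, 72943]
In-order data received: bytes [68946, 70172] (segments 1..1).
Segment 2 missing -> gap begins at byte 70173; later segments buffered out of order.
Cumulative ACK = next expected in-order byte = 68946 + 1227 = 70173

70173


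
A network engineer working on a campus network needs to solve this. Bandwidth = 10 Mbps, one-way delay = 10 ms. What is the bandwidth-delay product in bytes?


Given: bandwidth = 10 Mbps, delay = 10 ms
BDP in bits = 10 * 10^6 * 10 / 1000
BDP in bits = 100000
BDP in bytes = 100000 / 8 = 12500

12500


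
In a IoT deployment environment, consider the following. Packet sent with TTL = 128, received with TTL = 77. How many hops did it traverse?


Given: initial TTL = 128, received TTL = 77
Hops = initial TTL - received TTL
Hops = 128 - 77 = 51

51


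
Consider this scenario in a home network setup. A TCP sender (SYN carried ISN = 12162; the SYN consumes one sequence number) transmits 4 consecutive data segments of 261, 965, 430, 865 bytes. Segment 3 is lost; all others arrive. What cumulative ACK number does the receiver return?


SYN uses sequence number 12162; first data byte = ISN + 1 = 12163.
Segment 1: SEQ = 12163, len = 261 B, covers [12163, 12423]
Segment 2: SEQ = 12424, len = 965 B, covers [12424, 13388]
Segment 3: SEQ = 13389, len = 430 B, covers [13389, 13818] [LOST]
Segment 4: SEQ = 13819, len = 865 B, covers [13819, 14683]
In-order data received: bytes [12163, 13388] (segments 1..2).
Segment 3 missing -> gap begins at byte 13389; later segments buffered out of order.
Cumulative ACK = next expected in-order byte = 12163 + 261 + 965 = 13389

13389


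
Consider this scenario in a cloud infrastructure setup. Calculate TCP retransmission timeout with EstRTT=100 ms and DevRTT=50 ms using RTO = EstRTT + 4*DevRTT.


Given: EstRTT = 100 ms, DevRTT = 50 ms
Timeout = EstRTT + 4 * DevRTT
4 * DevRTT = 4 * 50 = 200
Timeout = 100 + 200 = 300 ms

300


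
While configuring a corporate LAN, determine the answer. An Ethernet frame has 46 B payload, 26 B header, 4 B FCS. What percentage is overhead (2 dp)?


Given: payload = 46 B, header = 26 B, trailer = 4 B
Overhead bytes = header + trailer = 26 + 4 = 30
Total frame = payload + overhead = 46 + 30 = 76
Overhead % = 30 / 76 * 100 = 39.4737% -> 39.47% (2 dp)

39.47


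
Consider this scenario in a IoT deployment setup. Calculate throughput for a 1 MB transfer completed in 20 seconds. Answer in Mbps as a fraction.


Given: file = 1 MB, time = 20 s
File in Mb = 1 * 8 = 8 Mb
Throughput = 8 / 20 Mbps
Throughput = 2/5 Mbps

2/5


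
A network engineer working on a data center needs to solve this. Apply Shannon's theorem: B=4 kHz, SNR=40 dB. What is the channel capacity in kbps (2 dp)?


Given: B = 4 kHz, SNR = 40 dB
SNR linear = 10^(40/10) = 10000
1 + SNR = 10001
log2(10001) = 13.2878566418
C = 4 * 1000 * 13.2878566418 = 53151.4266 bps
C = 53.151427 kbps -> 53.15 kbps (2 dp)

53.15


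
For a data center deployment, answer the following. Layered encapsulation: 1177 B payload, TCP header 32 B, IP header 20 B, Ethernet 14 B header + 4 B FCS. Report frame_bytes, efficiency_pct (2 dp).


TCP segment = 1177 + 32 = 1209 B
IP packet = 1209 + 20 = 1229 B
Ethernet frame = 1229 + 14 + 4 = 1247 B
Efficiency = app / frame = 1177 / 1247 = 0.943865 = 94.3865% -> 94.39% (2 dp)

1247, 94.39


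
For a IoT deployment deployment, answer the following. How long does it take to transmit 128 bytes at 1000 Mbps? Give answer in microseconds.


Given: packet = 128 bytes, bandwidth = 1000 Mbps
Packet in bits = 128 * 8 = 1024 bits
Bandwidth = 1000 * 10^6 = 1000000000 bps
Time = 1024 / 1000000000 seconds
Time in us = 1024 * 10^6 / 1000000000 = 1.024

1.024


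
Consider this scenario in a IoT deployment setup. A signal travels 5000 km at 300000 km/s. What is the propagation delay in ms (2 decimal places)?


Given: distance = 5000 km, speed = 300000 km/s
Delay = distance / speed = 5000 / 300000 seconds
Delay in ms = 5000 * 1000 / 300000
Delay = 16.6667 ms
Rounded to 2 dp = 16.67 ms

16.67


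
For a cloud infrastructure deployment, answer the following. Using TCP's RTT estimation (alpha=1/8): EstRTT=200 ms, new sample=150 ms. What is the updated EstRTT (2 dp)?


Given: EstRTT = 200 ms, SampleRTT = 150 ms, alpha = 1/8
New EstRTT = (1 - alpha) * EstRTT + alpha * SampleRTT
(7/8) * 200 = 175
(1/8) * 150 = 18.75
New EstRTT = 175 + 18.75 = 193.75 ms -> 193.75 ms (2 dp)

193.75


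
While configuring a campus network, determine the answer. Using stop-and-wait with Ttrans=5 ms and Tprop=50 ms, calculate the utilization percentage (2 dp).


Given: Ttrans = 5 ms, Tprop = 50 ms
RTT = 2 * Tprop = 2 * 50 = 100 ms
U = Ttrans / (Ttrans + RTT)
U = 5 / (5 + 100)
U = 5 / 105 = 0.047619
U% = 4.76%

4.76


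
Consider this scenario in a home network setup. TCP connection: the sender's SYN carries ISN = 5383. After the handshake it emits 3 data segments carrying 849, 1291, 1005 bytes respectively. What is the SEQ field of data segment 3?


The SYN occupies sequence number ISN = 5383, so the first data byte is ISN + 1 = 5384.
SEQ of data segment i = (ISN + 1) + sum of payload sizes of segments 1..i-1.
Segment 1: SEQ = 5384, payload = 849 bytes
Segment 2: SEQ = 6233, payload = 1291 bytes
Segment 3: SEQ = 7524, payload = 1005 bytes
SEQ of segment 3 = 5384 + 849 + 1291 = 7524

7524


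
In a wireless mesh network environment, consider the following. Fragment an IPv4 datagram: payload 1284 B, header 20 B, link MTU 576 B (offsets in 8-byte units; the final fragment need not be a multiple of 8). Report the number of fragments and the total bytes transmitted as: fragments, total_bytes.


Max data per non-final fragment = floor((MTU - header)/8)*8 = floor((576 - 20)/8)*8 = floor(556/8)*8 = 552 B
Final fragment needs no 8-byte alignment: it can carry up to MTU - header = 556 B
Non-final fragments needed = ceil((payload - 556) / 552) = ceil(728/552) = ceil(1.3188) = 2
Number of fragments = 2 + 1 = 3
Fragment sizes (data): 2 * 552 B + 180 B (last, 180 <= 556 OK)
Total bytes sent = payload + n_frags * header = 1284 + 3*20 = 1284 + 60 = 1344 B

3, 1344


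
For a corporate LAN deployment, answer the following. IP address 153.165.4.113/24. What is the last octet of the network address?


Given: IP = 153.165.4.113, prefix = /24
Subnet mask = 255.255.255.0
Last octet of IP: 113
Last octet of mask: 0
Network last octet = 113 AND 0 = 0

0


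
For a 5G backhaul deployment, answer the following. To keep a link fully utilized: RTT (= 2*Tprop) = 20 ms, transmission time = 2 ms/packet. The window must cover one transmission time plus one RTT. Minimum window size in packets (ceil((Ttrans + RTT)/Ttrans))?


Given: Ttrans = 2 ms, RTT = 20 ms (= 2 * Tprop, Tprop = 10 ms)
Time until first ACK returns = Ttrans + RTT = 2 + 20 = 22 ms
Need W * Ttrans >= Ttrans + RTT  ->  W >= (Ttrans + RTT) / Ttrans
(Ttrans + RTT) / Ttrans = 22 / 2 = 11
W_min = ceil(11) = 11

11


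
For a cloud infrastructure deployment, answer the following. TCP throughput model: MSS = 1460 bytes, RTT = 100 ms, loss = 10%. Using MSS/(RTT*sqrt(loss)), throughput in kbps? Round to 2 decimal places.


Given: MSS = 1460 bytes, RTT = 100 ms, loss = 10%
RTT in seconds = 100 / 1000 = 0.1
Loss rate = 10% = 0.1
sqrt(loss) = sqrt(0.1) = 0.316227766017
Throughput (bytes/s) = 1460 / (0.1 * 0.316227766017) = 46169.2538
Throughput (kbps) = 46169.2538 * 8 / 1000 = 369.354031 -> 369.35 kbps (2 dp)

369.35


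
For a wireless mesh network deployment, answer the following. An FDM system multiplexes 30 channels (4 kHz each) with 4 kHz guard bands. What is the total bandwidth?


Given: 30 channels, 4 kHz each, guard = 4 kHz
Channel bandwidth = 30 * 4 = 120 kHz
Guard bands = 29 gaps * 4 kHz = 116 kHz
Total = 120 + 116 = 236 kHz

236


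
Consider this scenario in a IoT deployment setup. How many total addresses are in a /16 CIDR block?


Given: CIDR prefix /16
Host bits = 32 - 16 = 16
Total addresses = 2^16 = 65536

65536


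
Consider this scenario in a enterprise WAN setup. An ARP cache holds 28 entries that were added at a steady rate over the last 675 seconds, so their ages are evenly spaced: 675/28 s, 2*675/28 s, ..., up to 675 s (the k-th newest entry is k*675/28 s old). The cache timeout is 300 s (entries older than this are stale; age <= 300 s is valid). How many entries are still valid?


Ages are k * 675/28 s for k = 1..28 (spacing = 24.1071 s).
Entry k is valid iff k * 675/28 <= 300 iff k <= 28 * 300 / 675 = 12.4444
n_valid = floor(12.4444) = 12
(n_stale = 28 - 12 = 16)

12


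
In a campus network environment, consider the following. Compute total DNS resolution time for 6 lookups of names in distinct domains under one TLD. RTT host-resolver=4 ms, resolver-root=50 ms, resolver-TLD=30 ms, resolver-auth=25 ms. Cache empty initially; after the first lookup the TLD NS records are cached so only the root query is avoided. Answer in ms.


Lookup 1 (cold cache): local + root + TLD + auth = 4 + 50 + 30 + 25 = 109 ms
Lookups 2..6 (TLD NS cached -> skip root; new domain -> still ask TLD and auth): local + TLD + auth = 4 + 30 + 25 = 59 ms each
Remaining 5 lookups: 5 * 59 = 295 ms
Total = 109 + 295 = 404 ms

404


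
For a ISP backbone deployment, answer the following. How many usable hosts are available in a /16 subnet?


Given: subnet mask /16
Host bits = 32 - 16 = 16
Total addresses = 2^16 = 65536
Usable hosts = 65536 - 2 (network + broadcast) = 65534

65534


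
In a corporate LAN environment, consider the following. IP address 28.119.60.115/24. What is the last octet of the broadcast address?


Given: IP = 28.119.60.115, prefix = /24
Host bits = 32 - 24 = 8
Network last octet = 115 AND mask = 0
Host part size = 2^8 - 1 = 255
Broadcast last octet = 0 OR 255 = 255

255


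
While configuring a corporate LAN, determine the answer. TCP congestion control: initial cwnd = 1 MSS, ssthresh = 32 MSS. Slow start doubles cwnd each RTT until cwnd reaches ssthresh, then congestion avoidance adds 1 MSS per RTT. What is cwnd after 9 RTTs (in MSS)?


RTT 0: cwnd = 1 MSS (initial)
RTT 1: cwnd = 2 MSS (slow start, doubled)
RTT 2: cwnd = 4 MSS (slow start, doubled)
RTT 3: cwnd = 8 MSS (slow start, doubled)
RTT 4: cwnd = 16 MSS (slow start, doubled)
RTT 5: cwnd = 32 MSS (slow start, doubled)
RTT 6: cwnd = 33 MSS (congestion avoidance, +1)
RTT 7: cwnd = 34 MSS (congestion avoidance, +1)
RTT 8: cwnd = 35 MSS (congestion avoidance, +1)
RTT 9: cwnd = 36 MSS (congestion avoidance, +1)

36


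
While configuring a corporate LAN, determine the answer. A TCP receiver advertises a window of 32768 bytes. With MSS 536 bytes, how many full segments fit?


Given: RWND = 32768 bytes, MSS = 536 bytes
Full segments = floor(RWND / MSS)
Full segments = floor(32768 / 536)
Full segments = floor(61.1343) = 61

61


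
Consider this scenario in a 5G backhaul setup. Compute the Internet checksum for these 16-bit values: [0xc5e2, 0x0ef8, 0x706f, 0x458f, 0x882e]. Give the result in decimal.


Given words: [0xc5e2, 0x0ef8, 0x706f, 0x458f, 0x882e]
Step 1: Sum all words
Raw sum = 50658 + 3832 + 28783 + 17807 + 34862 = 135942
Step 2: Fold carry: (4870 + 2) = 4872
One's complement = ~4872 & 0xFFFF = 60663

60663


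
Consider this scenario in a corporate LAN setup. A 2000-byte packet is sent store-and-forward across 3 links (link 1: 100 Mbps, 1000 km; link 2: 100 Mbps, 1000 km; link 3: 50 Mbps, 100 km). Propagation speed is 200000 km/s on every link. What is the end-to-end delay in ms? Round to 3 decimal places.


Packet = 2000 bytes = 16000 bits. Store-and-forward: sum (t_trans + t_prop) per link.
Link 1: t_trans = 16000/(100*10^6) s = 0.1600 ms; t_prop = 1000/200000 s = 5.0000 ms; subtotal = 5.1600 ms
Link 2: t_trans = 16000/(100*10^6) s = 0.1600 ms; t_prop = 1000/200000 s = 5.0000 ms; subtotal = 5.1600 ms
Link 3: t_trans = 16000/(50*10^6) s = 0.3200 ms; t_prop = 100/200000 s = 0.5000 ms; subtotal = 0.8200 ms
End-to-end = 5.1600 + 5.1600 + 0.8200 = 11.1400 ms -> 11.140 ms (3 dp)

11.140
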